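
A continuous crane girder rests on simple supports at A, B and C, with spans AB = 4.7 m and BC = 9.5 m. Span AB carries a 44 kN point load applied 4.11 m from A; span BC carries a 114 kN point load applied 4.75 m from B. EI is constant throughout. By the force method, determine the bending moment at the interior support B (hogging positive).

M_B = 142.9 kN·m

Insert a hinge at B; M_B is the redundant, and each span becomes simply supported.
End slopes at the hinge B, treating each span as simply supported:
  span AB: point load 44 at a = 4.11: Pab(L + a)/(6LEI) = 33.33/EI
  span BC: point load 114 at a = 4.75: Pab(L + b)/(6LEI) = 643/EI
  relative rotation θ_0 = (33.33 + 643)/EI = 676.4/EI
A unit hogging moment at B produces rotation L₁/(3EI) + L₂/(3EI) = 4.733/EI.
Compatibility: M_B·(L₁+L₂)/(3EI) = θ_0, giving M_B = 142.9 kN·m (hogging).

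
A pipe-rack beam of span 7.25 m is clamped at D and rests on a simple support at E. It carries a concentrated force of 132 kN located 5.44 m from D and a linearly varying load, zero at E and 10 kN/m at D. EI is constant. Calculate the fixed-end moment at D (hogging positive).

Choose R_E as the redundant. The primary structure is the cantilever fixed at D.
Free-end deflection of the primary structure under the applied loading (downward +):
  point load 132 at a = 5.44: Pa²(3L − a)/(6EI) = 10619/EI
  triangular load, peak 10 at the fixed end: w₀L⁴/(30EI) = 920.9/EI
  δ_0 = 11540/EI
Flexibility coefficient — unit upward force at E: δ_{EE} = L³/(3EI) = 127/EI.
Compatibility at E: δ_0 − R_E·δ_{EE} = 0, so R_E = 11540/127 = 90.85 kN.
Moment equilibrium about D: M_D = Σ(load moments about D) − R_E·L = 805.7 − 90.85×7.25 = 147.1 kN·m.

M_D = 147.1 kN·m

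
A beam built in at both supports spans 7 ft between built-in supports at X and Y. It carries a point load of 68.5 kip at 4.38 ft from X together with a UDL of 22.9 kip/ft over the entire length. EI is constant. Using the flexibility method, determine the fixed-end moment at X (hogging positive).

Take the two fixed-end moments M_X, M_Y as redundants; the released structure is the simple span XY.
End rotations of the released simple span under the applied load (×1/EI):
  at X: point load 68.5 at a = 4.38: Pab(L + b)/(6LEI) = 180/EI
  at Y: point load 68.5 at a = 4.38: Pab(L + a)/(6LEI) = 213/EI
  at X: UDL 22.9: wL³/(24EI) = 327.3/EI
  at Y: UDL 22.9: wL³/(24EI) = 327.3/EI
  θ_X0 = 507.3/EI,  θ_Y0 = 540.3/EI
Flexibility coefficients: a unit moment at one end gives L/(3EI) there and L/(6EI) at the far end, so f₁₁ = f₂₂ = 2.333/EI and f₁₂ = f₂₁ = 1.167/EI.
Compatibility — zero rotation at each built-in end:
  2.333 M_X + 1.167 M_Y = 507.3
  1.167 M_X + 2.333 M_Y = 540.3
Solving the pair gives M_X = 135.5 kip·ft and M_Y = 163.8 kip·ft (hogging).

M_X = 135.5 kip·ft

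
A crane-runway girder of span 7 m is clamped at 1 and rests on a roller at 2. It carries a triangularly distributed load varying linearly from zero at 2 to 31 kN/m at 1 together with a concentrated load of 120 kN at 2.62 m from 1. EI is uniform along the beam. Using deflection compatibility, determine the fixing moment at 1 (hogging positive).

Release the roller at 2. Primary structure: cantilever fixed at 1.
Free-end deflection of the primary structure under the applied loading (downward +):
  triangular load, peak 31 at the fixed end: w₀L⁴/(30EI) = 2481/EI
  point load 120 at a = 2.62: Pa²(3L − a)/(6EI) = 2523/EI
  δ_0 = 5004/EI
Tip deflection under a unit load at 2: L³/(3EI) = 114.3/EI.
The prop prevents deflection at 2: R_2 = δ_0/δ_{22} = 5004/114.3 = 43.77 kN.
Moment equilibrium about 1: M_1 = Σ(load moments about 1) − R_2·L = 567.6 − 43.77×7 = 261.2 kN·m.

M_1 = 261.2 kN·m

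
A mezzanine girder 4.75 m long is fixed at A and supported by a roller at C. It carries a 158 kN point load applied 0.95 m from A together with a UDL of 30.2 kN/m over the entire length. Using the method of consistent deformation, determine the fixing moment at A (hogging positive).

M_A = 193.2 kN·m

Release the roller at C. Primary structure: cantilever fixed at A.
Downward deflection at the released point C due to the loads:
  point load 158 at a = 0.95: Pa²(3L − a)/(6EI) = 316.1/EI
  UDL 30.2: wL⁴/(8EI) = 1922/EI
  δ_0 = 2238/EI
Tip deflection under a unit load at C: L³/(3EI) = 35.72/EI.
Compatibility at C: δ_0 − R_C·δ_{CC} = 0, so R_C = 2238/35.72 = 62.64 kN.
Moment equilibrium about A: M_A = Σ(load moments about A) − R_C·L = 490.8 − 62.64×4.75 = 193.2 kN·m.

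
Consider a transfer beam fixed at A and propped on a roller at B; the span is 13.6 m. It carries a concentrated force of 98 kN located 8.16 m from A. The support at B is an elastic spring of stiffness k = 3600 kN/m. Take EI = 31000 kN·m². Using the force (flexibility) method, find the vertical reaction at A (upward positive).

R_A = 56.09 kN

Release the roller at B. Primary structure: cantilever fixed at A.
Downward deflection at the released point B due to the loads:
  point load 98 at a = 8.16: Pa²(3L − a)/(6EI) = 35498/EI
Tip deflection under a unit load at B: L³/(3EI) = 838.5/EI.
With EI = 31000 kN·m²: δ_0 = 1.1451 m and δ_{BB} = 0.027048 m/kN.
Compatibility — the spring shortens by R_B/k under the reaction it provides: δ_0 − R_B·δ_{BB} = R_B/k. With 1/k = 0.000278 m/kN, R_B = δ_0 / (δ_{BB} + 1/k) = 1.1451 / (0.027048 + 0.000278) = 41.91 kN.
Vertical equilibrium: R_A = ΣP − R_B = 98 − 41.91 = 56.09 kN.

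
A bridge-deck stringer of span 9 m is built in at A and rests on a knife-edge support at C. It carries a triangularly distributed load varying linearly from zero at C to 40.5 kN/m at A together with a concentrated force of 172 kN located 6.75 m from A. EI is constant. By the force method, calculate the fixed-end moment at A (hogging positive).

Take the reaction at C as the redundant and release it; the primary structure is a cantilever fixed at A.
Primary-structure tip deflection at C by superposition:
  triangular load, peak 40.5 at the fixed end: w₀L⁴/(30EI) = 8857/EI
  point load 172 at a = 6.75: Pa²(3L − a)/(6EI) = 26449/EI
  δ_0 = 35306/EI
Flexibility coefficient — unit upward force at C: δ_{CC} = L³/(3EI) = 243/EI.
Compatibility at C: δ_0 − R_C·δ_{CC} = 0, so R_C = 35306/243 = 145.3 kN.
Moment equilibrium about A: M_A = Σ(load moments about A) − R_C·L = 1708 − 145.3×9 = 400.1 kN·m.

M_A = 400.1 kN·m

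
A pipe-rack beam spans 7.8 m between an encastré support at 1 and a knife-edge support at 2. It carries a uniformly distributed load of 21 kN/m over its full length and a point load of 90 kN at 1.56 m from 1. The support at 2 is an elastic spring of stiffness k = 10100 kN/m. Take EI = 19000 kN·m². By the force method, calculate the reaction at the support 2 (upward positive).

R_2 = 65.68 kN

Release the roller at 2. Primary structure: cantilever fixed at 1.
Downward deflection at the released point 2 due to the loads:
  UDL 21: wL⁴/(8EI) = 9716/EI
  point load 90 at a = 1.56: Pa²(3L − a)/(6EI) = 797.2/EI
  δ_0 = 10514/EI
Flexibility coefficient — unit upward force at 2: δ_{22} = L³/(3EI) = 158.2/EI.
With EI = 19000 kN·m²: δ_0 = 0.55335 m and δ_{22} = 0.008325 m/kN.
Compatibility — the spring shortens by R_2/k under the reaction it provides: δ_0 − R_2·δ_{22} = R_2/k. With 1/k = 0.000099 m/kN, R_2 = δ_0 / (δ_{22} + 1/k) = 0.55335 / (0.008325 + 0.000099) = 65.68 kN.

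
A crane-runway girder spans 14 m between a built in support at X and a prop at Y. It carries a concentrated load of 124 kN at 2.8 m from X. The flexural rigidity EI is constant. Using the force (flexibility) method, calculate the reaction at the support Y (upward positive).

R_Y = 6.944 kN

Take the reaction at Y as the redundant and release it; the primary structure is a cantilever fixed at X.
Deflection at Y on the released cantilever, summing each load's contribution:
  point load 124 at a = 2.8: Pa²(3L − a)/(6EI) = 6351/EI
Tip deflection under a unit load at Y: L³/(3EI) = 914.7/EI.
Compatibility at Y: δ_0 − R_Y·δ_{YY} = 0, so R_Y = 6351/914.7 = 6.944 kN.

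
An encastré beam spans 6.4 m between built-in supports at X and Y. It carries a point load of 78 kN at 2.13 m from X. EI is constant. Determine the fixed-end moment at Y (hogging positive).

Take the two fixed-end moments M_X, M_Y as redundants; the released structure is the simple span XY.
On the primary (simply-supported) span, the end slopes from the loading are:
  at X: point load 78 at a = 2.13: Pab(L + b)/(6LEI) = 197.1/EI
  at Y: point load 78 at a = 2.13: Pab(L + a)/(6LEI) = 157.6/EI
  θ_X0 = 197.1/EI,  θ_Y0 = 157.6/EI
Flexibility coefficients: a unit moment at one end gives L/(3EI) there and L/(6EI) at the far end, so f₁₁ = f₂₂ = 2.133/EI and f₁₂ = f₂₁ = 1.067/EI.
Compatibility — zero rotation at each built-in end:
  2.133 M_X + 1.067 M_Y = 197.1
  1.067 M_X + 2.133 M_Y = 157.6
Solving the pair gives M_X = 73.96 kN·m and M_Y = 36.89 kN·m (hogging).

M_Y = 36.89 kN·m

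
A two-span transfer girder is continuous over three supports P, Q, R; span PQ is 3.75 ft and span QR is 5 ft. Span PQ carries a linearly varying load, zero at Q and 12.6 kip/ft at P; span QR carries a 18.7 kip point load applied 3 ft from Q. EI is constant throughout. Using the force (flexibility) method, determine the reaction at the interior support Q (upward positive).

R_Q = 21.61 kip

Take M_Q as the redundant. Released structure: two simple spans PQ and QR with a hinge at Q.
Rotations at Q on the released spans (each span's end-slope, ×1/EI):
  span PQ: triangular load, peak 12.6: 7w₀L³/(360EI) = 12.92/EI
  span QR: point load 18.7 at a = 3: Pab(L + b)/(6LEI) = 26.18/EI
  relative rotation θ_0 = (12.92 + 26.18)/EI = 39.1/EI
A unit hogging moment at Q produces rotation L₁/(3EI) + L₂/(3EI) = 2.917/EI.
Compatibility: M_Q·(L₁+L₂)/(3EI) = θ_0, giving M_Q = 13.41 kip·ft (hogging).
Span PQ, ΣM about P with M_Q applied at Q: R_Q^{PQ}·3.75 = 29.53 + 13.41, so R_Q^{PQ} = 11.45 kip and R_P = 23.62 − 11.45 = 12.18 kip.
Span QR, ΣM about R: R_Q^{QR}·5 = 37.4 + 13.41, so R_Q^{QR} = 10.16 kip and R_R = 18.7 − 10.16 = 8.539 kip.
R_Q = 11.45 + 10.16 = 21.61 kip.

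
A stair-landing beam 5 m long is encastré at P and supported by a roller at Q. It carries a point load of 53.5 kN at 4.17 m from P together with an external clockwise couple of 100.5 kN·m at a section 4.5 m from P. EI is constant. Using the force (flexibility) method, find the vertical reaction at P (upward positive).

Take the reaction at Q as the redundant and release it; the primary structure is a cantilever fixed at P.
Downward deflection at the released point Q due to the loads:
  point load 53.5 at a = 4.17: Pa²(3L − a)/(6EI) = 1679/EI
  clockwise couple 100.5 at a = 4.5: M₀a(2L − a)/(2EI) = 1244/EI
  δ_0 = 2923/EI
Flexibility coefficient — unit upward force at Q: δ_{QQ} = L³/(3EI) = 41.67/EI.
Compatibility at Q: δ_0 − R_Q·δ_{QQ} = 0, so R_Q = 2923/41.67 = 70.15 kN.
Vertical equilibrium: R_P = ΣP − R_Q = 53.5 − 70.15 = -16.65 kN.

R_P = -16.65 kN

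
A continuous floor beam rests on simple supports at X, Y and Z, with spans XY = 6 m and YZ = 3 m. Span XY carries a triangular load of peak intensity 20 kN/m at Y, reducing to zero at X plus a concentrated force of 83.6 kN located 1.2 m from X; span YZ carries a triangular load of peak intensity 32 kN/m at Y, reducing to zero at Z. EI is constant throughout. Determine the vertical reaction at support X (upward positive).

R_X = 75.13 kN

Take M_Y as the redundant. Released structure: two simple spans XY and YZ with a hinge at Y.
Rotations at Y on the released spans (each span's end-slope, ×1/EI):
  span XY: triangular load, peak 20: w₀L³/(45EI) = 96/EI
  span XY: point load 83.6 at a = 1.2: Pab(L + a)/(6LEI) = 96.31/EI
  span YZ: triangular load, peak 32: w₀L³/(45EI) = 19.2/EI
  relative rotation θ_0 = (192.3 + 19.2)/EI = 211.5/EI
A unit hogging moment at Y produces rotation L₁/(3EI) + L₂/(3EI) = 3/EI.
Slope continuity at Y: θ_0 = M_Y·3/EI, so M_Y = 211.5/3 = 70.5 kN·m (hogging).
Span XY, ΣM about X with M_Y applied at Y: R_Y^{XY}·6 = 340.3 + 70.5, so R_Y^{XY} = 68.47 kN and R_X = 143.6 − 68.47 = 75.13 kN.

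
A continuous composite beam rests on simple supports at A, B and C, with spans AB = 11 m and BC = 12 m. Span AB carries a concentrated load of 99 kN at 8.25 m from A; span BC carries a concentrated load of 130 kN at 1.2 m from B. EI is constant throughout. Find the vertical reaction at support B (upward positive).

R_B = 218.3 kN

Release continuity at B by inserting a hinge; the redundant is the internal moment M_B. The primary structure is two simply-supported spans AB and BC.
Rotations at B on the released spans (each span's end-slope, ×1/EI):
  span AB: point load 99 at a = 8.25: Pab(L + a)/(6LEI) = 655.1/EI
  span BC: point load 130 at a = 1.2: Pab(L + b)/(6LEI) = 533.5/EI
  relative rotation θ_0 = (655.1 + 533.5)/EI = 1189/EI
A unit hogging moment at B produces rotation L₁/(3EI) + L₂/(3EI) = 7.667/EI.
Slope continuity at B: θ_0 = M_B·7.667/EI, so M_B = 1189/7.667 = 155 kN·m (hogging).
Span AB, ΣM about A with M_B applied at B: R_B^{AB}·11 = 816.8 + 155, so R_B^{AB} = 88.34 kN and R_A = 99 − 88.34 = 10.66 kN.
Span BC, ΣM about C: R_B^{BC}·12 = 1404 + 155, so R_B^{BC} = 129.9 kN and R_C = 130 − 129.9 = 0.0802 kN.
R_B = 88.34 + 129.9 = 218.3 kN.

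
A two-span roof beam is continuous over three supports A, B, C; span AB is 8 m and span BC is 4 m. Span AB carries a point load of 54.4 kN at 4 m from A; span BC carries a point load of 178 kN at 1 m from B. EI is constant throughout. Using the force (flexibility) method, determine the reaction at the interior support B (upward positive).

Release continuity at B by inserting a hinge; the redundant is the internal moment M_B. The primary structure is two simply-supported spans AB and BC.
Discontinuity in slope at B on the released structure — sum the simple-span end rotations:
  span AB: point load 54.4 at a = 4: Pab(L + a)/(6LEI) = 217.6/EI
  span BC: point load 178 at a = 1: Pab(L + b)/(6LEI) = 155.8/EI
  relative rotation θ_0 = (217.6 + 155.8)/EI = 373.4/EI
A unit hogging moment at B produces rotation L₁/(3EI) + L₂/(3EI) = 4/EI.
Slope continuity at B: θ_0 = M_B·4/EI, so M_B = 373.4/4 = 93.34 kN·m (hogging).
Span AB, ΣM about A with M_B applied at B: R_B^{AB}·8 = 217.6 + 93.34, so R_B^{AB} = 38.87 kN and R_A = 54.4 − 38.87 = 15.53 kN.
Span BC, ΣM about C: R_B^{BC}·4 = 534 + 93.34, so R_B^{BC} = 156.8 kN and R_C = 178 − 156.8 = 21.17 kN.
R_B = 38.87 + 156.8 = 195.7 kN.

R_B = 195.7 kN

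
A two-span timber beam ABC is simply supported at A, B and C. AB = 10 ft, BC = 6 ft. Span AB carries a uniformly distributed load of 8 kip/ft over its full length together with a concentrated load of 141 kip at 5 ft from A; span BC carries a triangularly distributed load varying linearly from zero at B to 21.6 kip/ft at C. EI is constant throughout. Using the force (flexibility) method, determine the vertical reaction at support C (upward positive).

Release continuity at B by inserting a hinge; the redundant is the internal moment M_B. The primary structure is two simply-supported spans AB and BC.
Rotations at B on the released spans (each span's end-slope, ×1/EI):
  span AB: UDL 8: wL³/(24EI) = 333.3/EI
  span AB: point load 141 at a = 5: Pab(L + a)/(6LEI) = 881.2/EI
  span BC: triangular load, peak 21.6: 7w₀L³/(360EI) = 90.72/EI
  relative rotation θ_0 = (1215 + 90.72)/EI = 1305/EI
A unit hogging moment at B produces rotation L₁/(3EI) + L₂/(3EI) = 5.333/EI.
Slope continuity at B: θ_0 = M_B·5.333/EI, so M_B = 1305/5.333 = 244.7 kip·ft (hogging).
Span BC, ΣM about C: R_B^{BC}·6 = 129.6 + 244.7, so R_B^{BC} = 62.39 kip and R_C = 64.8 − 62.39 = 2.409 kip.

R_C = 2.409 kip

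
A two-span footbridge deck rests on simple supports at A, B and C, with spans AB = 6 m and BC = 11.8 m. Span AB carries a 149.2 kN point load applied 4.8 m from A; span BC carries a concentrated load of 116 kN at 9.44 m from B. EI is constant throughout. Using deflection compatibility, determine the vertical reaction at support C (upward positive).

Insert a hinge at B; M_B is the redundant, and each span becomes simply supported.
Discontinuity in slope at B on the released structure — sum the simple-span end rotations:
  span AB: point load 149.2 at a = 4.8: Pab(L + a)/(6LEI) = 257.8/EI
  span BC: point load 116 at a = 9.44: Pab(L + b)/(6LEI) = 516.9/EI
  relative rotation θ_0 = (257.8 + 516.9)/EI = 774.7/EI
A unit hogging moment at B produces rotation L₁/(3EI) + L₂/(3EI) = 5.933/EI.
Compatibility: M_B·(L₁+L₂)/(3EI) = θ_0, giving M_B = 130.6 kN·m (hogging).
Span BC, ΣM about C: R_B^{BC}·11.8 = 273.8 + 130.6, so R_B^{BC} = 34.26 kN and R_C = 116 − 34.26 = 81.74 kN.

R_C = 81.74 kN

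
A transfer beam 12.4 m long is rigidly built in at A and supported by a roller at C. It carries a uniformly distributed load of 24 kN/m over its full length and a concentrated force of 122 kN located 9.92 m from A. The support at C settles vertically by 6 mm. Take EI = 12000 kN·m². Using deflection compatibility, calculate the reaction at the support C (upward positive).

R_C = 197.4 kN

Release the roller at C. Primary structure: cantilever fixed at A.
Primary-structure tip deflection at C by superposition:
  UDL 24: wL⁴/(8EI) = 70926/EI
  point load 122 at a = 9.92: Pa²(3L − a)/(6EI) = 54585/EI
  δ_0 = 125512/EI
Tip deflection under a unit load at C: L³/(3EI) = 635.5/EI.
With EI = 12000 kN·m²: δ_0 = 10.459 m and δ_{CC} = 0.052962 m/kN.
Compatibility — the beam at C must follow the support down by 0.006 m: δ_0 − R_C·δ_{CC} = 0.006, so R_C = (10.459 − 0.006)/0.052962 = 197.4 kN.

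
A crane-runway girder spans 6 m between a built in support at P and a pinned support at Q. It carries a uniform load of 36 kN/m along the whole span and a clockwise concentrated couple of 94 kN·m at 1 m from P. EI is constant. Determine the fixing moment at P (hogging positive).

M_P = 212.9 kN·m

Remove the prop at Q; the released (primary) structure is a cantilever built in at P.
Downward deflection at the released point Q due to the loads:
  UDL 36: wL⁴/(8EI) = 5832/EI
  clockwise couple 94 at a = 1: M₀a(2L − a)/(2EI) = 517/EI
  δ_0 = 6349/EI
Tip deflection under a unit load at Q: L³/(3EI) = 72/EI.
The prop prevents deflection at Q: R_Q = δ_0/δ_{QQ} = 6349/72 = 88.18 kN.
Moment equilibrium about P: M_P = Σ(load moments about P) − R_Q·L = 742 − 88.18×6 = 212.9 kN·m.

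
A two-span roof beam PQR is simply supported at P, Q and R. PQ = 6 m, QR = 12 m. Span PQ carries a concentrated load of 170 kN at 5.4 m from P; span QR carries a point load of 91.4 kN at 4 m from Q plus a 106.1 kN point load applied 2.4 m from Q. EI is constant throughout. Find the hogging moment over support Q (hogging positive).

Take M_Q as the redundant. Released structure: two simple spans PQ and QR with a hinge at Q.
Rotations at Q on the released spans (each span's end-slope, ×1/EI):
  span PQ: point load 170 at a = 5.4: Pab(L + a)/(6LEI) = 174.4/EI
  span QR: point load 91.4 at a = 4: Pab(L + b)/(6LEI) = 812.4/EI
  span QR: point load 106.1 at a = 2.4: Pab(L + b)/(6LEI) = 733.4/EI
  relative rotation θ_0 = (174.4 + 1546)/EI = 1720/EI
A unit hogging moment at Q produces rotation L₁/(3EI) + L₂/(3EI) = 6/EI.
Slope continuity at Q: θ_0 = M_Q·6/EI, so M_Q = 1720/6 = 286.7 kN·m (hogging).

M_Q = 286.7 kN·m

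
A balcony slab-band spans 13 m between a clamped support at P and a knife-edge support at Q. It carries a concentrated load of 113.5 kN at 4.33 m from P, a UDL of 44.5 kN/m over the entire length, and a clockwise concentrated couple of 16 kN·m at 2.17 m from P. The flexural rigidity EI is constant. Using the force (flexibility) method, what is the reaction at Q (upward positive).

R_Q = 234.3 kN

Remove the prop at Q; the released (primary) structure is a cantilever built in at P.
Deflection at Q on the released cantilever, summing each load's contribution:
  point load 113.5 at a = 4.33: Pa²(3L − a)/(6EI) = 12296/EI
  UDL 44.5: wL⁴/(8EI) = 158871/EI
  clockwise couple 16 at a = 2.17: M₀a(2L − a)/(2EI) = 413.7/EI
  δ_0 = 171581/EI
Tip deflection under a unit load at Q: L³/(3EI) = 732.3/EI.
The prop prevents deflection at Q: R_Q = δ_0/δ_{QQ} = 171581/732.3 = 234.3 kN.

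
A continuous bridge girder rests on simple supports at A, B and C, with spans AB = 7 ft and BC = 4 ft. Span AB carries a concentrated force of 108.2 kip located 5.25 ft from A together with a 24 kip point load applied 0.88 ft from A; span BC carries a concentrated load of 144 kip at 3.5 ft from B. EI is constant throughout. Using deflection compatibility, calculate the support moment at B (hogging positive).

Take M_B as the redundant. Released structure: two simple spans AB and BC with a hinge at B.
Rotations at B on the released spans (each span's end-slope, ×1/EI):
  span AB: point load 108.2 at a = 5.25: Pab(L + a)/(6LEI) = 289.9/EI
  span AB: point load 24 at a = 0.88: Pab(L + a)/(6LEI) = 24.25/EI
  span BC: point load 144 at a = 3.5: Pab(L + b)/(6LEI) = 47.25/EI
  relative rotation θ_0 = (314.2 + 47.25)/EI = 361.4/EI
A unit hogging moment at B produces rotation L₁/(3EI) + L₂/(3EI) = 3.667/EI.
Compatibility: M_B·(L₁+L₂)/(3EI) = θ_0, giving M_B = 98.58 kip·ft (hogging).

M_B = 98.58 kip·ft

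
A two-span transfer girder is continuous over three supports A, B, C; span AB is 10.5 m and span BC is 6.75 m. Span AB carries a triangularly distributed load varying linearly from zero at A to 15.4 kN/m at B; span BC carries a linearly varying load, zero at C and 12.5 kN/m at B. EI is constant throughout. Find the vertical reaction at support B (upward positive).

Insert a hinge at B; M_B is the redundant, and each span becomes simply supported.
End slopes at the hinge B, treating each span as simply supported:
  span AB: triangular load, peak 15.4: w₀L³/(45EI) = 396.2/EI
  span BC: triangular load, peak 12.5: w₀L³/(45EI) = 85.43/EI
  relative rotation θ_0 = (396.2 + 85.43)/EI = 481.6/EI
A unit hogging moment at B produces rotation L₁/(3EI) + L₂/(3EI) = 5.75/EI.
Slope continuity at B: θ_0 = M_B·5.75/EI, so M_B = 481.6/5.75 = 83.76 kN·m (hogging).
Span AB, ΣM about A with M_B applied at B: R_B^{AB}·10.5 = 566 + 83.76, so R_B^{AB} = 61.88 kN and R_A = 80.85 − 61.88 = 18.97 kN.
Span BC, ΣM about C: R_B^{BC}·6.75 = 189.8 + 83.76, so R_B^{BC} = 40.53 kN and R_C = 42.19 − 40.53 = 1.654 kN.
R_B = 61.88 + 40.53 = 102.4 kN.

R_B = 102.4 kN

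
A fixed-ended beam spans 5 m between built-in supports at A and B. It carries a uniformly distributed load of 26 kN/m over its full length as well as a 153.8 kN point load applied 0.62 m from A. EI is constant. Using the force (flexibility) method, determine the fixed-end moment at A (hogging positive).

M_A = 127.3 kN·m

Release both end moments; the primary structure is a simply-supported span AB with redundants M_A and M_B.
Simple-span end rotations at A and B under the given loads:
  at A: UDL 26: wL³/(24EI) = 135.4/EI
  at B: UDL 26: wL³/(24EI) = 135.4/EI
  at A: point load 153.8 at a = 0.62: Pab(L + b)/(6LEI) = 130.6/EI
  at B: point load 153.8 at a = 0.62: Pab(L + a)/(6LEI) = 78.24/EI
  θ_A0 = 266/EI,  θ_B0 = 213.7/EI
Flexibility coefficients: a unit moment at one end gives L/(3EI) there and L/(6EI) at the far end, so f₁₁ = f₂₂ = 1.667/EI and f₁₂ = f₂₁ = 0.8333/EI.
Compatibility — zero rotation at each built-in end:
  1.667 M_A + 0.8333 M_B = 266
  0.8333 M_A + 1.667 M_B = 213.7
Solving the pair gives M_A = 127.3 kN·m and M_B = 64.52 kN·m (hogging).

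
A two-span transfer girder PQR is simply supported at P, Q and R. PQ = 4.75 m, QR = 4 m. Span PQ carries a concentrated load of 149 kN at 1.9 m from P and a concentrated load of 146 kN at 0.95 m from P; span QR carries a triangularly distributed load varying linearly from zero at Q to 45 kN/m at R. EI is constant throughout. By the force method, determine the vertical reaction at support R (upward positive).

R_R = 30.03 kN

Release continuity at Q by inserting a hinge; the redundant is the internal moment M_Q. The primary structure is two simply-supported spans PQ and QR.
End slopes at the hinge Q, treating each span as simply supported:
  span PQ: point load 149 at a = 1.9: Pab(L + a)/(6LEI) = 188.3/EI
  span PQ: point load 146 at a = 0.95: Pab(L + a)/(6LEI) = 105.4/EI
  span QR: triangular load, peak 45: 7w₀L³/(360EI) = 56/EI
  relative rotation θ_0 = (293.7 + 56)/EI = 349.7/EI
A unit hogging moment at Q produces rotation L₁/(3EI) + L₂/(3EI) = 2.917/EI.
Slope continuity at Q: θ_0 = M_Q·2.917/EI, so M_Q = 349.7/2.917 = 119.9 kN·m (hogging).
Span QR, ΣM about R: R_Q^{QR}·4 = 120 + 119.9, so R_Q^{QR} = 59.97 kN and R_R = 90 − 59.97 = 30.03 kN.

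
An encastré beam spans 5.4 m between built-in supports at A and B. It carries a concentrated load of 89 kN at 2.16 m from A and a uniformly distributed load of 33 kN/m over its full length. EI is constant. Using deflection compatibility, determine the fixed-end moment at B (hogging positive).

M_B = 126.3 kN·m

Release both end moments; the primary structure is a simply-supported span AB with redundants M_A and M_B.
End rotations of the released simple span under the applied load (×1/EI):
  at A: point load 89 at a = 2.16: Pab(L + b)/(6LEI) = 166.1/EI
  at B: point load 89 at a = 2.16: Pab(L + a)/(6LEI) = 145.3/EI
  at A: UDL 33: wL³/(24EI) = 216.5/EI
  at B: UDL 33: wL³/(24EI) = 216.5/EI
  θ_A0 = 382.6/EI,  θ_B0 = 361.8/EI
Flexibility coefficients: a unit moment at one end gives L/(3EI) there and L/(6EI) at the far end, so f₁₁ = f₂₂ = 1.8/EI and f₁₂ = f₂₁ = 0.9/EI.
Compatibility — zero rotation at each built-in end:
  1.8 M_A + 0.9 M_B = 382.6
  0.9 M_A + 1.8 M_B = 361.8
Solving the pair gives M_A = 149.4 kN·m and M_B = 126.3 kN·m (hogging).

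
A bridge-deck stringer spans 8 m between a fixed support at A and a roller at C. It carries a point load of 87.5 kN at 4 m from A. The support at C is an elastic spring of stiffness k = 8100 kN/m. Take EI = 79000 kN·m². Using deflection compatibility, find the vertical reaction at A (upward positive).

R_A = 61.63 kN

Release the roller at C. Primary structure: cantilever fixed at A.
Downward deflection at the released point C due to the loads:
  point load 87.5 at a = 4: Pa²(3L − a)/(6EI) = 4667/EI
Flexibility coefficient — unit upward force at C: δ_{CC} = L³/(3EI) = 170.7/EI.
With EI = 79000 kN·m²: δ_0 = 0.059072 m and δ_{CC} = 0.00216 m/kN.
Compatibility — the spring shortens by R_C/k under the reaction it provides: δ_0 − R_C·δ_{CC} = R_C/k. With 1/k = 0.000123 m/kN, R_C = δ_0 / (δ_{CC} + 1/k) = 0.059072 / (0.00216 + 0.000123) = 25.87 kN.
Vertical equilibrium: R_A = ΣP − R_C = 87.5 − 25.87 = 61.63 kN.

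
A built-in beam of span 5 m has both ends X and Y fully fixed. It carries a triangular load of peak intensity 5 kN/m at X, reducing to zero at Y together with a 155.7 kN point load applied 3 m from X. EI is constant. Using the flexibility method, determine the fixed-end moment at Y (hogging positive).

Release both end moments; the primary structure is a simply-supported span XY with redundants M_X and M_Y.
End rotations of the released simple span under the applied load (×1/EI):
  at X: triangular load, peak 5: w₀L³/(45EI) = 13.89/EI
  at Y: triangular load, peak 5: 7w₀L³/(360EI) = 12.15/EI
  at X: point load 155.7 at a = 3: Pab(L + b)/(6LEI) = 218/EI
  at Y: point load 155.7 at a = 3: Pab(L + a)/(6LEI) = 249.1/EI
  θ_X0 = 231.9/EI,  θ_Y0 = 261.3/EI
Flexibility coefficients: a unit moment at one end gives L/(3EI) there and L/(6EI) at the far end, so f₁₁ = f₂₂ = 1.667/EI and f₁₂ = f₂₁ = 0.8333/EI.
Compatibility — zero rotation at each built-in end:
  1.667 M_X + 0.8333 M_Y = 231.9
  0.8333 M_X + 1.667 M_Y = 261.3
Solving the pair gives M_X = 80.99 kN·m and M_Y = 116.3 kN·m (hogging).

M_Y = 116.3 kN·m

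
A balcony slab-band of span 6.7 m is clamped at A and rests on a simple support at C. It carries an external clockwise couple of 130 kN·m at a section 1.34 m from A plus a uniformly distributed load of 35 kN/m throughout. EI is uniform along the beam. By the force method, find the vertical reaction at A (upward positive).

R_A = 136.1 kN

Remove the prop at C; the released (primary) structure is a cantilever built in at A.
Free-end deflection of the primary structure under the applied loading (downward +):
  clockwise couple 130 at a = 1.34: M₀a(2L − a)/(2EI) = 1050/EI
  UDL 35: wL⁴/(8EI) = 8816/EI
  δ_0 = 9867/EI
Tip deflection under a unit load at C: L³/(3EI) = 100.3/EI.
Compatibility at C: δ_0 − R_C·δ_{CC} = 0, so R_C = 9867/100.3 = 98.42 kN.
Vertical equilibrium: R_A = ΣP − R_C = 234.5 − 98.42 = 136.1 kN.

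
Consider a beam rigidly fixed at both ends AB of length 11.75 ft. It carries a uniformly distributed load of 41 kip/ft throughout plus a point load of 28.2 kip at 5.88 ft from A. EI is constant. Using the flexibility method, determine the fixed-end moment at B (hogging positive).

M_B = 513.2 kip·ft

Take the two fixed-end moments M_A, M_B as redundants; the released structure is the simple span AB.
On the primary (simply-supported) span, the end slopes from the loading are:
  at A: UDL 41: wL³/(24EI) = 2771/EI
  at B: UDL 41: wL³/(24EI) = 2771/EI
  at A: point load 28.2 at a = 5.88: Pab(L + b)/(6LEI) = 243.3/EI
  at B: point load 28.2 at a = 5.88: Pab(L + a)/(6LEI) = 243.4/EI
  θ_A0 = 3015/EI,  θ_B0 = 3015/EI
Flexibility coefficients: a unit moment at one end gives L/(3EI) there and L/(6EI) at the far end, so f₁₁ = f₂₂ = 3.917/EI and f₁₂ = f₂₁ = 1.958/EI.
Compatibility — zero rotation at each built-in end:
  3.917 M_A + 1.958 M_B = 3015
  1.958 M_A + 3.917 M_B = 3015
Solving the pair gives M_A = 513.1 kip·ft and M_B = 513.2 kip·ft (hogging).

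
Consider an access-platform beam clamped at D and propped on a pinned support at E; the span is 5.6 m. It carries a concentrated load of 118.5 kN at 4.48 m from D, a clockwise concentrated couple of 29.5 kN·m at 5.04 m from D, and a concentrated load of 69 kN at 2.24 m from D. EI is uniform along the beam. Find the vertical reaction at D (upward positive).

R_D = 81.9 kN

Choose R_E as the redundant. The primary structure is the cantilever fixed at D.
Primary-structure tip deflection at E by superposition:
  point load 118.5 at a = 4.48: Pa²(3L − a)/(6EI) = 4884/EI
  clockwise couple 29.5 at a = 5.04: M₀a(2L − a)/(2EI) = 457.9/EI
  point load 69 at a = 2.24: Pa²(3L − a)/(6EI) = 840.1/EI
  δ_0 = 6182/EI
Tip deflection under a unit load at E: L³/(3EI) = 58.54/EI.
The prop prevents deflection at E: R_E = δ_0/δ_{EE} = 6182/58.54 = 105.6 kN.
Vertical equilibrium: R_D = ΣP − R_E = 187.5 − 105.6 = 81.9 kN.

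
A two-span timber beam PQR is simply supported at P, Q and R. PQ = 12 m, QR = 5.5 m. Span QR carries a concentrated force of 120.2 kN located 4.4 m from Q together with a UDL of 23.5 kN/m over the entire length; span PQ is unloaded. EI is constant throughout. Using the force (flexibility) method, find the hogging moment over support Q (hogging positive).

M_Q = 47.87 kN·m

Release continuity at Q by inserting a hinge; the redundant is the internal moment M_Q. The primary structure is two simply-supported spans PQ and QR.
End slopes at the hinge Q, treating each span as simply supported:
  span QR: point load 120.2 at a = 4.4: Pab(L + b)/(6LEI) = 116.4/EI
  span QR: UDL 23.5: wL³/(24EI) = 162.9/EI
  relative rotation θ_0 = (0 + 279.3)/EI = 279.3/EI
A unit hogging moment at Q produces rotation L₁/(3EI) + L₂/(3EI) = 5.833/EI.
Compatibility: M_Q·(L₁+L₂)/(3EI) = θ_0, giving M_Q = 47.87 kN·m (hogging).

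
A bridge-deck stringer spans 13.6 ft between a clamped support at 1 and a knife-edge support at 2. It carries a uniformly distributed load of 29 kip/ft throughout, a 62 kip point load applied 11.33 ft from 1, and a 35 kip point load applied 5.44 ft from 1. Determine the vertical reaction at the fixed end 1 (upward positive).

Remove the prop at 2; the released (primary) structure is a cantilever built in at 1.
Primary-structure tip deflection at 2 by superposition:
  UDL 29: wL⁴/(8EI) = 124012/EI
  point load 62 at a = 11.33: Pa²(3L − a)/(6EI) = 39091/EI
  point load 35 at a = 5.44: Pa²(3L − a)/(6EI) = 6104/EI
  δ_0 = 169207/EI
Flexibility coefficient — unit upward force at 2: δ_{22} = L³/(3EI) = 838.5/EI.
Compatibility at 2: δ_0 − R_2·δ_{22} = 0, so R_2 = 169207/838.5 = 201.8 kip.
Vertical equilibrium: R_1 = ΣP − R_2 = 491.4 − 201.8 = 289.6 kip.

R_1 = 289.6 kip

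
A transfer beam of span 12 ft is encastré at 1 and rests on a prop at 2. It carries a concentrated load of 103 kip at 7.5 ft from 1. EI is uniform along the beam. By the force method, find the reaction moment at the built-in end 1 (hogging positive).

Remove the prop at 2; the released (primary) structure is a cantilever built in at 1.
Primary-structure tip deflection at 2 by superposition:
  point load 103 at a = 7.5: Pa²(3L − a)/(6EI) = 27520/EI
Flexibility coefficient — unit upward force at 2: δ_{22} = L³/(3EI) = 576/EI.
The prop prevents deflection at 2: R_2 = δ_0/δ_{22} = 27520/576 = 47.78 kip.
Moment equilibrium about 1: M_1 = Σ(load moments about 1) − R_2·L = 772.5 − 47.78×12 = 199.2 kip·ft.

M_1 = 199.2 kip·ft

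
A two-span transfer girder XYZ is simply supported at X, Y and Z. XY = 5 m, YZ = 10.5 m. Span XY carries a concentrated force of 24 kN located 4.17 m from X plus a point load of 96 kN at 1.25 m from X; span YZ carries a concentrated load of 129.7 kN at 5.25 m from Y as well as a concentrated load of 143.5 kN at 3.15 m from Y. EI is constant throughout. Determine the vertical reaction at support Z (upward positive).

Take M_Y as the redundant. Released structure: two simple spans XY and YZ with a hinge at Y.
Rotations at Y on the released spans (each span's end-slope, ×1/EI):
  span XY: point load 24 at a = 4.17: Pab(L + a)/(6LEI) = 25.39/EI
  span XY: point load 96 at a = 1.25: Pab(L + a)/(6LEI) = 93.75/EI
  span YZ: point load 129.7 at a = 5.25: Pab(L + b)/(6LEI) = 893.7/EI
  span YZ: point load 143.5 at a = 3.15: Pab(L + b)/(6LEI) = 941.3/EI
  relative rotation θ_0 = (119.1 + 1835)/EI = 1954/EI
A unit hogging moment at Y produces rotation L₁/(3EI) + L₂/(3EI) = 5.167/EI.
Slope continuity at Y: θ_0 = M_Y·5.167/EI, so M_Y = 1954/5.167 = 378.2 kN·m (hogging).
Span YZ, ΣM about Z: R_Y^{YZ}·10.5 = 1736 + 378.2, so R_Y^{YZ} = 201.3 kN and R_Z = 273.2 − 201.3 = 71.88 kN.

R_Z = 71.88 kN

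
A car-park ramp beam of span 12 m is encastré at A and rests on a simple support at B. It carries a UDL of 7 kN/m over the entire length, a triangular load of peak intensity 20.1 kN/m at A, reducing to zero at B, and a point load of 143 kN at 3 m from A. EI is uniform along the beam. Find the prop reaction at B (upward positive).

Choose R_B as the redundant. The primary structure is the cantilever fixed at A.
Deflection at B on the released cantilever, summing each load's contribution:
  UDL 7: wL⁴/(8EI) = 18144/EI
  triangular load, peak 20.1 at the fixed end: w₀L⁴/(30EI) = 13893/EI
  point load 143 at a = 3: Pa²(3L − a)/(6EI) = 7078/EI
  δ_0 = 39116/EI
Flexibility coefficient — unit upward force at B: δ_{BB} = L³/(3EI) = 576/EI.
The prop prevents deflection at B: R_B = δ_0/δ_{BB} = 39116/576 = 67.91 kN.

R_B = 67.91 kN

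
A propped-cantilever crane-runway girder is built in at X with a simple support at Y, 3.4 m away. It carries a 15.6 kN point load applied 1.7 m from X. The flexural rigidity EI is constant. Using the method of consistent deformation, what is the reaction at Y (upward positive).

Release the roller at Y. Primary structure: cantilever fixed at X.
Deflection at Y on the released cantilever, summing each load's contribution:
  point load 15.6 at a = 1.7: Pa²(3L − a)/(6EI) = 63.87/EI
Flexibility coefficient — unit upward force at Y: δ_{YY} = L³/(3EI) = 13.1/EI.
The prop prevents deflection at Y: R_Y = δ_0/δ_{YY} = 63.87/13.1 = 4.875 kN.

R_Y = 4.875 kN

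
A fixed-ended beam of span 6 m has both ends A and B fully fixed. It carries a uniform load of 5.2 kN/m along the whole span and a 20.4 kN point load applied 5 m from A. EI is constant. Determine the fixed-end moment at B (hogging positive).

M_B = 29.77 kN·m

Release both end moments; the primary structure is a simply-supported span AB with redundants M_A and M_B.
On the primary (simply-supported) span, the end slopes from the loading are:
  at A: UDL 5.2: wL³/(24EI) = 46.8/EI
  at B: UDL 5.2: wL³/(24EI) = 46.8/EI
  at A: point load 20.4 at a = 5: Pab(L + b)/(6LEI) = 19.83/EI
  at B: point load 20.4 at a = 5: Pab(L + a)/(6LEI) = 31.17/EI
  θ_A0 = 66.63/EI,  θ_B0 = 77.97/EI
Flexibility coefficients: a unit moment at one end gives L/(3EI) there and L/(6EI) at the far end, so f₁₁ = f₂₂ = 2/EI and f₁₂ = f₂₁ = 1/EI.
Compatibility — zero rotation at each built-in end:
  2 M_A + 1 M_B = 66.63
  1 M_A + 2 M_B = 77.97
Solving the pair gives M_A = 18.43 kN·m and M_B = 29.77 kN·m (hogging).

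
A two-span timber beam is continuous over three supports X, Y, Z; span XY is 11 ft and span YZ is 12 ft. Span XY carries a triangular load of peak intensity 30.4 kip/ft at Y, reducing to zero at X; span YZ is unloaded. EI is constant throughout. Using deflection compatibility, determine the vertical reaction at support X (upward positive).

R_X = 45.07 kip

Take M_Y as the redundant. Released structure: two simple spans XY and YZ with a hinge at Y.
Rotations at Y on the released spans (each span's end-slope, ×1/EI):
  span XY: triangular load, peak 30.4: w₀L³/(45EI) = 899.2/EI
  relative rotation θ_0 = (899.2 + 0)/EI = 899.2/EI
A unit hogging moment at Y produces rotation L₁/(3EI) + L₂/(3EI) = 7.667/EI.
Slope continuity at Y: θ_0 = M_Y·7.667/EI, so M_Y = 899.2/7.667 = 117.3 kip·ft (hogging).
Span XY, ΣM about X with M_Y applied at Y: R_Y^{XY}·11 = 1226 + 117.3, so R_Y^{XY} = 122.1 kip and R_X = 167.2 − 122.1 = 45.07 kip.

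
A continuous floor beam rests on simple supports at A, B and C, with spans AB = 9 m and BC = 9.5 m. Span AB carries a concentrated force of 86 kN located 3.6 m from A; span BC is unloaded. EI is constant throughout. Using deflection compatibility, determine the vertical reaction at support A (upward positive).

R_A = 44.57 kN

Take M_B as the redundant. Released structure: two simple spans AB and BC with a hinge at B.
Rotations at B on the released spans (each span's end-slope, ×1/EI):
  span AB: point load 86 at a = 3.6: Pab(L + a)/(6LEI) = 390.1/EI
  relative rotation θ_0 = (390.1 + 0)/EI = 390.1/EI
A unit hogging moment at B produces rotation L₁/(3EI) + L₂/(3EI) = 6.167/EI.
Slope continuity at B: θ_0 = M_B·6.167/EI, so M_B = 390.1/6.167 = 63.26 kN·m (hogging).
Span AB, ΣM about A with M_B applied at B: R_B^{AB}·9 = 309.6 + 63.26, so R_B^{AB} = 41.43 kN and R_A = 86 − 41.43 = 44.57 kN.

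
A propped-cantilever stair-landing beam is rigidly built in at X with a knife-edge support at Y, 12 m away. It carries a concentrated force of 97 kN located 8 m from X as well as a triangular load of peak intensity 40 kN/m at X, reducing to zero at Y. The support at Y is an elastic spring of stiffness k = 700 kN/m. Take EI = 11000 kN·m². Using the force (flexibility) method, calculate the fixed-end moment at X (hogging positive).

M_X = 587.8 kN·m

Choose R_Y as the redundant. The primary structure is the cantilever fixed at X.
Deflection at Y on the released cantilever, summing each load's contribution:
  point load 97 at a = 8: Pa²(3L − a)/(6EI) = 28971/EI
  triangular load, peak 40 at the fixed end: w₀L⁴/(30EI) = 27648/EI
  δ_0 = 56619/EI
Flexibility coefficient — unit upward force at Y: δ_{YY} = L³/(3EI) = 576/EI.
With EI = 11000 kN·m²: δ_0 = 5.1472 m and δ_{YY} = 0.052364 m/kN.
Compatibility — the spring shortens by R_Y/k under the reaction it provides: δ_0 − R_Y·δ_{YY} = R_Y/k. With 1/k = 0.001429 m/kN, R_Y = δ_0 / (δ_{YY} + 1/k) = 5.1472 / (0.052364 + 0.001429) = 95.69 kN.
Moment equilibrium about X: M_X = Σ(load moments about X) − R_Y·L = 1736 − 95.69×12 = 587.8 kN·m.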